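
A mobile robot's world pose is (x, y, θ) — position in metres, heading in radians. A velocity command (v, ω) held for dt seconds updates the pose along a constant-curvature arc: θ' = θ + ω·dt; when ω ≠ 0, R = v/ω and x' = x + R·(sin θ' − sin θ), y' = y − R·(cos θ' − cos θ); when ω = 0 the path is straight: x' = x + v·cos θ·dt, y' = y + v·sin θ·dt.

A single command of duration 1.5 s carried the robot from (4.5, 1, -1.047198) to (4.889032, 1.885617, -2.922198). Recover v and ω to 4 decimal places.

Δθ = -2.922198 − -1.047198 = -1.875000
ω = Δθ/dt = -1.875000/1.5 = -1.2500
R = −Δy/(cos θ' − cos θ) = 0.6000
v = R·ω = 0.6000·-1.2500 = -0.7500

v = -0.7500, ω = -1.2500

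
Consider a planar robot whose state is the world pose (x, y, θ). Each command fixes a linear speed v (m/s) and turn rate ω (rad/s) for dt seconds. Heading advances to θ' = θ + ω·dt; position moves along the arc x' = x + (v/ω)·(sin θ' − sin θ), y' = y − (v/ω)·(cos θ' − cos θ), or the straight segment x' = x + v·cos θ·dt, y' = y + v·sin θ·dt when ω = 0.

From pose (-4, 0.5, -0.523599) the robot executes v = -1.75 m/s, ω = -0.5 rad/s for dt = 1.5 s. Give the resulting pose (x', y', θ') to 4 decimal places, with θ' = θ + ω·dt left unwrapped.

(-5.5966, 2.5061, -1.2736)

θ' = -0.5236 + -0.5·1.5 = -1.2736
R = v/ω = -1.75/-0.5 = 3.5000
x' = -4 + 3.5000·(sin -1.2736 − sin -0.5236) = -5.5966
y' = 0.5 − 3.5000·(cos -1.2736 − cos -0.5236) = 2.5061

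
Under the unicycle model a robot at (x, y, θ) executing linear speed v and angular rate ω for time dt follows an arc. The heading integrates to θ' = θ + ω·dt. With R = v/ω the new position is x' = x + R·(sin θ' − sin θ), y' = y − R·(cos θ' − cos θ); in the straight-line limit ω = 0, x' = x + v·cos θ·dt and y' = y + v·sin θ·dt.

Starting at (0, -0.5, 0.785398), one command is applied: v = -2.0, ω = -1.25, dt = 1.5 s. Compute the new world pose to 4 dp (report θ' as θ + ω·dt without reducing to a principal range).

(-2.5497, -0.1092, -1.0896)

θ' = 0.7854 + -1.25·1.5 = -1.0896
R = v/ω = -2.0/-1.25 = 1.6000
x' = 0 + 1.6000·(sin -1.0896 − sin 0.7854) = -2.5497
y' = -0.5 − 1.6000·(cos -1.0896 − cos 0.7854) = -0.1092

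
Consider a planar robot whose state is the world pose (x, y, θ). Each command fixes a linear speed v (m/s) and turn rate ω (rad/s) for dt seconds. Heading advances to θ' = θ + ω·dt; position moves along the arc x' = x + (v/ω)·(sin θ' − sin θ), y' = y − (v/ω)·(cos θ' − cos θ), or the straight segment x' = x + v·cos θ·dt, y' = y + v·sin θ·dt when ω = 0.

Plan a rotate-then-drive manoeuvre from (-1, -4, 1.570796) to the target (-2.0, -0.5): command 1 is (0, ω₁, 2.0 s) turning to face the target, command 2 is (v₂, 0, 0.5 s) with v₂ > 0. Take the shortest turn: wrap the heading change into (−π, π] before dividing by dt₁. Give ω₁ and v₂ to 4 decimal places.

heading to target = atan2(-0.5−-4, -2−-1) = 1.8491
Δθ = wrap(1.8491 − 1.5708) = 0.2783; ω₁ = Δθ/dt₁ = 0.1391
distance = √((-2−-1)² + (-0.5−-4)²) = 3.6401; v₂ = distance/dt₂ = 7.2801

ω₁ = 0.1391, v₂ = 7.2801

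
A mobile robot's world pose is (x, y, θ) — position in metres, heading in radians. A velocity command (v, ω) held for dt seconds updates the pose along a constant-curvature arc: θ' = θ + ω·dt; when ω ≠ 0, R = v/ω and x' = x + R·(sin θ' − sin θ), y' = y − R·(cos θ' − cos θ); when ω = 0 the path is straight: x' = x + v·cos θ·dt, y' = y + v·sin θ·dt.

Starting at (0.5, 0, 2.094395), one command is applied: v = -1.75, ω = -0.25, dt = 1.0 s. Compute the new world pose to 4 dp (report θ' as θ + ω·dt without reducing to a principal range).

θ' = 2.0944 + -0.25·1.0 = 1.8444
R = v/ω = -1.75/-0.25 = 7.0000
x' = 0.5 + 7.0000·(sin 1.8444 − sin 2.0944) = 1.1775
y' = 0 − 7.0000·(cos 1.8444 − cos 2.0944) = -1.6086

(1.1775, -1.6086, 1.8444)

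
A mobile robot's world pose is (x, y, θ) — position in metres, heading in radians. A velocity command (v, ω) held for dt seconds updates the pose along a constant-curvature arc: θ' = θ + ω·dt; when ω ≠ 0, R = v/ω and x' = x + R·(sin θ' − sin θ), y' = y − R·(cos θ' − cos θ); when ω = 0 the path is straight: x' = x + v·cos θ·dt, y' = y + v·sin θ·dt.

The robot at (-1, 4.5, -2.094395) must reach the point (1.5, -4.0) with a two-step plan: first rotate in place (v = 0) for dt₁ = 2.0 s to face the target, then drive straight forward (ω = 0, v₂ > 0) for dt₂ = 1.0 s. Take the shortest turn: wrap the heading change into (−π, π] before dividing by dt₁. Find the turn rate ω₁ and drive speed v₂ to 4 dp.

ω₁ = 0.4048, v₂ = 8.8600

heading to target = atan2(-4−4.5, 1.5−-1) = -1.2847
Δθ = wrap(-1.2847 − -2.0944) = 0.8097; ω₁ = Δθ/dt₁ = 0.4048
distance = √((1.5−-1)² + (-4−4.5)²) = 8.8600; v₂ = distance/dt₂ = 8.8600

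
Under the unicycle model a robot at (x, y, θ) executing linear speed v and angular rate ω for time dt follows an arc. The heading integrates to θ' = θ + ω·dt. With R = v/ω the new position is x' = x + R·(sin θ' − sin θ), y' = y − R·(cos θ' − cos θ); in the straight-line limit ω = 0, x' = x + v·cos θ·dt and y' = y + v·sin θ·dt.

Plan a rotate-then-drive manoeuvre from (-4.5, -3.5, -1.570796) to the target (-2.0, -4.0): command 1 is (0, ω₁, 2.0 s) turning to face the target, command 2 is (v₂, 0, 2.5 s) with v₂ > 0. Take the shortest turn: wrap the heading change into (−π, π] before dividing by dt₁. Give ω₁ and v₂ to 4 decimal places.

ω₁ = 0.6867, v₂ = 1.0198

heading to target = atan2(-4−-3.5, -2−-4.5) = -0.1974
Δθ = wrap(-0.1974 − -1.5708) = 1.3734; ω₁ = Δθ/dt₁ = 0.6867
distance = √((-2−-4.5)² + (-4−-3.5)²) = 2.5495; v₂ = distance/dt₂ = 1.0198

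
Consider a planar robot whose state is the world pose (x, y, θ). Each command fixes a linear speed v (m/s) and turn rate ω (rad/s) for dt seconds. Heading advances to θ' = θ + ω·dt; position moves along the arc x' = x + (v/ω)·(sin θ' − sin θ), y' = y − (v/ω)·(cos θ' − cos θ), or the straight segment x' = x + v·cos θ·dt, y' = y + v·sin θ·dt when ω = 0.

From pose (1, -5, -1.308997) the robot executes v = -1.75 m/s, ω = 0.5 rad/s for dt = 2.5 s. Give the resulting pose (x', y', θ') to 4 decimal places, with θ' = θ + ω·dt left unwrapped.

θ' = -1.3090 + 0.5·2.5 = -0.0590
R = v/ω = -1.75/0.5 = -3.5000
x' = 1 + -3.5000·(sin -0.0590 − sin -1.3090) = -2.1744
y' = -5 − -3.5000·(cos -0.0590 − cos -1.3090) = -2.4120

(-2.1744, -2.4120, -0.0590)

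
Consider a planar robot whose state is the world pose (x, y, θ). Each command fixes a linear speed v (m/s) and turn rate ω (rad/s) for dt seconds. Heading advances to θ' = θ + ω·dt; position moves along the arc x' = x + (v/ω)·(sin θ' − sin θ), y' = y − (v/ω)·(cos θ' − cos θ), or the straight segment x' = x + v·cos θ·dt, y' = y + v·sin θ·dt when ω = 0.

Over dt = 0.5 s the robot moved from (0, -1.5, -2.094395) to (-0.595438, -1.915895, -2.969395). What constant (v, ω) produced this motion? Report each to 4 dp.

v = 1.5000, ω = -1.7500

Δθ = -2.969395 − -2.094395 = -0.875000
ω = Δθ/dt = -0.875000/0.5 = -1.7500
R = Δx/(sin θ' − sin θ) = -0.8571
v = R·ω = -0.8571·-1.7500 = 1.5000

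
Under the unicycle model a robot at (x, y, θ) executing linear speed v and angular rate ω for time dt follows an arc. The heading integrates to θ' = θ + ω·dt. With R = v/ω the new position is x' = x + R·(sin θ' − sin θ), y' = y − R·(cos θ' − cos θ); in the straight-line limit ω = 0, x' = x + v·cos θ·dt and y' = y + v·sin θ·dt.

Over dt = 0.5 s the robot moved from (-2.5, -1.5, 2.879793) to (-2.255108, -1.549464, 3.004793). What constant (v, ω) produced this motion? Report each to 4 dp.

v = -0.5000, ω = 0.2500

Δθ = 3.004793 − 2.879793 = 0.125000
ω = Δθ/dt = 0.125000/0.5 = 0.2500
R = Δx/(sin θ' − sin θ) = -2.0000
v = R·ω = -2.0000·0.2500 = -0.5000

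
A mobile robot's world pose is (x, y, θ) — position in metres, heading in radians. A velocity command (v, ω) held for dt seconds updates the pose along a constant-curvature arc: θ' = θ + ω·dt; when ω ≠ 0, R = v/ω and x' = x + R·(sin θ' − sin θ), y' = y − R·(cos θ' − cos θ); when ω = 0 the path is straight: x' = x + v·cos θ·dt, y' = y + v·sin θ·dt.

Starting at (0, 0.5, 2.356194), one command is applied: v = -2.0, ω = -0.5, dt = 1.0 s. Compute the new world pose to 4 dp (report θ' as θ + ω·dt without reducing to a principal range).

θ' = 2.3562 + -0.5·1.0 = 1.8562
R = v/ω = -2.0/-0.5 = 4.0000
x' = 0 + 4.0000·(sin 1.8562 − sin 2.3562) = 1.0098
y' = 0.5 − 4.0000·(cos 1.8562 − cos 2.3562) = -1.2023

(1.0098, -1.2023, 1.8562)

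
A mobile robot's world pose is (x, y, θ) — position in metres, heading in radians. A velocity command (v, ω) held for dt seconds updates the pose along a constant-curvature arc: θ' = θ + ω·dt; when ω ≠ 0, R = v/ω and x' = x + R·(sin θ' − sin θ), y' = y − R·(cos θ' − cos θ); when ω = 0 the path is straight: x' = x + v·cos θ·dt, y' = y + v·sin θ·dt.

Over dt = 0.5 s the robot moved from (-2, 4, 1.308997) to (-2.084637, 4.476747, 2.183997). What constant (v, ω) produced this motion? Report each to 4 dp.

Δθ = 2.183997 − 1.308997 = 0.875000
ω = Δθ/dt = 0.875000/0.5 = 1.7500
R = −Δy/(cos θ' − cos θ) = 0.5714
v = R·ω = 0.5714·1.7500 = 1.0000

v = 1.0000, ω = 1.7500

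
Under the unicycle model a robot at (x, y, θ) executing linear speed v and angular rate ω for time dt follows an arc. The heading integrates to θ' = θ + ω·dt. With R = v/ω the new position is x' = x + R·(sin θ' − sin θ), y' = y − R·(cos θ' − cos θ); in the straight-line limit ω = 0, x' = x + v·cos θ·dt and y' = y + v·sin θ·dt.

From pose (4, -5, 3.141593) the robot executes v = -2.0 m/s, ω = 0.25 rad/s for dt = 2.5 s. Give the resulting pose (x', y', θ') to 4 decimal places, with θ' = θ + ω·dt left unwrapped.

(8.6808, -3.4877, 3.7666)

θ' = 3.1416 + 0.25·2.5 = 3.7666
R = v/ω = -2.0/0.25 = -8.0000
x' = 4 + -8.0000·(sin 3.7666 − sin 3.1416) = 8.6808
y' = -5 − -8.0000·(cos 3.7666 − cos 3.1416) = -3.4877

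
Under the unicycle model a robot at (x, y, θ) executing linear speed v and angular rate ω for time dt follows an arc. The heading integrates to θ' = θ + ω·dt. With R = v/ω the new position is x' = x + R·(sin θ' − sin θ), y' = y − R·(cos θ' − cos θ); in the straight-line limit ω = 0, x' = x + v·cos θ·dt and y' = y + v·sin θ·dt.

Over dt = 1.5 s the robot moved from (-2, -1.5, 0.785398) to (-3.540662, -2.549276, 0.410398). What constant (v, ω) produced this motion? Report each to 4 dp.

Δθ = 0.410398 − 0.785398 = -0.375000
ω = Δθ/dt = -0.375000/1.5 = -0.2500
R = Δx/(sin θ' − sin θ) = 5.0000
v = R·ω = 5.0000·-0.2500 = -1.2500

v = -1.2500, ω = -0.2500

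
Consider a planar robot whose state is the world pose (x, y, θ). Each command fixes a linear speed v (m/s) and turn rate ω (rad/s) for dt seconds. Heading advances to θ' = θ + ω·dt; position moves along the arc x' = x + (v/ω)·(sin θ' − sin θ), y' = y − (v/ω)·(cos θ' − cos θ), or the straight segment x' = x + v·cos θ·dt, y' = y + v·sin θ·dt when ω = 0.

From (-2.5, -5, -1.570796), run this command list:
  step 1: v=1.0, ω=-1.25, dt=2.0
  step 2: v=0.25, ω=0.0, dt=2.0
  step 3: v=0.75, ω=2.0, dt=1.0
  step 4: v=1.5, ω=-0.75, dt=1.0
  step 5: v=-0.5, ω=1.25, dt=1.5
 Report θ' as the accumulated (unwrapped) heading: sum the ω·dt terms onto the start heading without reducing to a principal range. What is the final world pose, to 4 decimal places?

step 1: θ'=-4.0708 (R=-0.8000) → pose (-3.9409, -5.4788, -4.0708)
step 2: θ'=-4.0708 (straight) → pose (-4.2402, -5.0782, -4.0708)
step 3: θ'=-2.0708 (R=0.3750) → pose (-4.8697, -5.1228, -2.0708)
step 4: θ'=-2.8208 (R=-2.0000) → pose (-5.9942, -6.0620, -2.8208)
step 5: θ'=-0.9458 (R=-0.4000) → pose (-5.7959, -5.4483, -0.9458)

(-5.7959, -5.4483, -0.9458)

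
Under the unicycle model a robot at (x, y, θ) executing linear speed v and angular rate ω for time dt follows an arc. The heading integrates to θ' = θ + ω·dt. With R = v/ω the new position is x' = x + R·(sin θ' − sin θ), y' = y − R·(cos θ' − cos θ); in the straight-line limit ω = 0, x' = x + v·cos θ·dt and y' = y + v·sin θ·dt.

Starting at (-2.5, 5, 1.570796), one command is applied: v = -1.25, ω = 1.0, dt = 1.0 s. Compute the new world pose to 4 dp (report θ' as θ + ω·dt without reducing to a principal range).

θ' = 1.5708 + 1.0·1.0 = 2.5708
R = v/ω = -1.25/1.0 = -1.2500
x' = -2.5 + -1.2500·(sin 2.5708 − sin 1.5708) = -1.9254
y' = 5 − -1.2500·(cos 2.5708 − cos 1.5708) = 3.9482

(-1.9254, 3.9482, 2.5708)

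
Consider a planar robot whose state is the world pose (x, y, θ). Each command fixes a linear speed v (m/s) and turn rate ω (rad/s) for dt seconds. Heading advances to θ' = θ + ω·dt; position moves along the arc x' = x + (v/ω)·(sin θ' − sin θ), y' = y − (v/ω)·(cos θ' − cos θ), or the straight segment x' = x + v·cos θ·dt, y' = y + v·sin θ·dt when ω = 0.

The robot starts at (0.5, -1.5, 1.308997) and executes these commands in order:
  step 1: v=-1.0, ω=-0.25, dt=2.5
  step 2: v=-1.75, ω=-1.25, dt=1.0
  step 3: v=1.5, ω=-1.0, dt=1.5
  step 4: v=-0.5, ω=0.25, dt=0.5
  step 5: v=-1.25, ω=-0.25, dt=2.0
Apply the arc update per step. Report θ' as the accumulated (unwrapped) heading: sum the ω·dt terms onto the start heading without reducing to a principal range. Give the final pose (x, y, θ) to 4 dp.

(-0.4134, -3.4003, -2.4410)

step 1: θ'=0.6840 (R=4.0000) → pose (-0.8361, -3.5649, 0.6840)
step 2: θ'=-0.5660 (R=1.4000) → pose (-2.4715, -3.6615, -0.5660)
step 3: θ'=-2.0660 (R=-1.5000) → pose (-1.9561, -5.6404, -2.0660)
step 4: θ'=-1.9410 (R=-2.0000) → pose (-1.8514, -5.4136, -1.9410)
step 5: θ'=-2.4410 (R=5.0000) → pose (-0.4134, -3.4003, -2.4410)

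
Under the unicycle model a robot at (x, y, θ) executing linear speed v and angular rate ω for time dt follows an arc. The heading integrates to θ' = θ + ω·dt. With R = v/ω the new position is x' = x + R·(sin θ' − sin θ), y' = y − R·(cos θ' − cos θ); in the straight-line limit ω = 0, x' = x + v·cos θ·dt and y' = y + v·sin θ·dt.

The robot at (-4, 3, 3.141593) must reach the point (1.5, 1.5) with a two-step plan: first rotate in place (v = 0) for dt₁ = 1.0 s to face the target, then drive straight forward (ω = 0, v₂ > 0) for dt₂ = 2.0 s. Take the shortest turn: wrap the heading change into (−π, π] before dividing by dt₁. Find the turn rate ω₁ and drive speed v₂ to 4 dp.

heading to target = atan2(1.5−3, 1.5−-4) = -0.2663
Δθ = wrap(-0.2663 − 3.1416) = 2.8753; ω₁ = Δθ/dt₁ = 2.8753
distance = √((1.5−-4)² + (1.5−3)²) = 5.7009; v₂ = distance/dt₂ = 2.8504

ω₁ = 2.8753, v₂ = 2.8504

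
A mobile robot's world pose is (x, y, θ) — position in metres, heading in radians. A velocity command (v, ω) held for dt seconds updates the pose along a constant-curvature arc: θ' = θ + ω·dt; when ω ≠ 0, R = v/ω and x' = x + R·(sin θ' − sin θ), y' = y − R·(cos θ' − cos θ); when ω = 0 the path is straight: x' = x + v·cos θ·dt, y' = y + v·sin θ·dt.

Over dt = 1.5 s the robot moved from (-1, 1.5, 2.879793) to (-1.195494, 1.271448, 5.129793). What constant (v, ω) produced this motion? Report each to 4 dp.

Δθ = 5.129793 − 2.879793 = 2.250000
ω = Δθ/dt = 2.250000/1.5 = 1.5000
R = −Δy/(cos θ' − cos θ) = 0.1667
v = R·ω = 0.1667·1.5000 = 0.2500

v = 0.2500, ω = 1.5000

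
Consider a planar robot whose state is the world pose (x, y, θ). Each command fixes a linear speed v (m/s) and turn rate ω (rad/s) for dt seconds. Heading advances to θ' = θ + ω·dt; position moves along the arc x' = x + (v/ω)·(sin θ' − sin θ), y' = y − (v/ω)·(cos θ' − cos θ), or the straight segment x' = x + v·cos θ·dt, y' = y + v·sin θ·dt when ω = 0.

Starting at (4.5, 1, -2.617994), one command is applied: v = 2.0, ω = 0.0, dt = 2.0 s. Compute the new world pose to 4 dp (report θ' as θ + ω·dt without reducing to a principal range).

θ' = -2.6180 + 0.0·2.0 = -2.6180
ω = 0 → straight: x' = 4.5 + 2.0·cos(-2.6180)·2.0 = 1.0359
y' = 1 + 2.0·sin(-2.6180)·2.0 = -1.0000

(1.0359, -1.0000, -2.6180)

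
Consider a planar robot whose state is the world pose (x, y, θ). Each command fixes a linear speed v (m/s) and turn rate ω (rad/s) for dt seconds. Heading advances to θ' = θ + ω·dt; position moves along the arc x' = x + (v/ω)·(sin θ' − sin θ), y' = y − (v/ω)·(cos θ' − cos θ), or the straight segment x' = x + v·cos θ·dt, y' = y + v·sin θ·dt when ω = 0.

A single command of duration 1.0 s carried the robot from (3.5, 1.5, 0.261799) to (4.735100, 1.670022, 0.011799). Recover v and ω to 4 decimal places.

Δθ = 0.011799 − 0.261799 = -0.250000
ω = Δθ/dt = -0.250000/1.0 = -0.2500
R = Δx/(sin θ' − sin θ) = -5.0000
v = R·ω = -5.0000·-0.2500 = 1.2500

v = 1.2500, ω = -0.2500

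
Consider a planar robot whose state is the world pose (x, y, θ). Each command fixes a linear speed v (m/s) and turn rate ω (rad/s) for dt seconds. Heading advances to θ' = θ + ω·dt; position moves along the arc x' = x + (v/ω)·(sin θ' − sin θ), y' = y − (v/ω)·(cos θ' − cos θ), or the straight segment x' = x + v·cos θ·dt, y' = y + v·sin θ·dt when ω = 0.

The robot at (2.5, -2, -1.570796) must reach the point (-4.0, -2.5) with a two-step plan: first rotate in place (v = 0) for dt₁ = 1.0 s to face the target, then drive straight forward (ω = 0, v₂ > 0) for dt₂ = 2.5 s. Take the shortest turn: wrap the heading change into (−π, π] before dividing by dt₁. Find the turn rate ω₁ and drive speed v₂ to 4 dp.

ω₁ = -1.4940, v₂ = 2.6077

heading to target = atan2(-2.5−-2, -4−2.5) = -3.0648
Δθ = wrap(-3.0648 − -1.5708) = -1.4940; ω₁ = Δθ/dt₁ = -1.4940
distance = √((-4−2.5)² + (-2.5−-2)²) = 6.5192; v₂ = distance/dt₂ = 2.6077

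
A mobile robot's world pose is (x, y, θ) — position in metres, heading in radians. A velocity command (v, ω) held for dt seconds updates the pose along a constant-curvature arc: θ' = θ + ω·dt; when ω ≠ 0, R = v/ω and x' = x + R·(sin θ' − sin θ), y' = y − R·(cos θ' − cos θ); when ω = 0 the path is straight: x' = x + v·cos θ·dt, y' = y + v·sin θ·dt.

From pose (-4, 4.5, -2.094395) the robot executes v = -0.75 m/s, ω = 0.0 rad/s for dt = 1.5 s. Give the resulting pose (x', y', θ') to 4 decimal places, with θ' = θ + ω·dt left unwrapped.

θ' = -2.0944 + 0.0·1.5 = -2.0944
ω = 0 → straight: x' = -4 + -0.75·cos(-2.0944)·1.5 = -3.4375
y' = 4.5 + -0.75·sin(-2.0944)·1.5 = 5.4743

(-3.4375, 5.4743, -2.0944)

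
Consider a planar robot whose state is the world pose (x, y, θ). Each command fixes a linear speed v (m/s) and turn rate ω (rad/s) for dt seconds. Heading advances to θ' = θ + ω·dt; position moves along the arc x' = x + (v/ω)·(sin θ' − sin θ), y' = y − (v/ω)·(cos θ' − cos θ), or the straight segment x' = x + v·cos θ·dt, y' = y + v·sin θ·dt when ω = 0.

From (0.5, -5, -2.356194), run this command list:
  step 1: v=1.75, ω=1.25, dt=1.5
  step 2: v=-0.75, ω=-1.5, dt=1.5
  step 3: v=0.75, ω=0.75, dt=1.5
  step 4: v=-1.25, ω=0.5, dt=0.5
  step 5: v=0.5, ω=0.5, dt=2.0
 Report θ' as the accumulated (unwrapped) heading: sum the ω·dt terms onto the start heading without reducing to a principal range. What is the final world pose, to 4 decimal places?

(0.8461, -7.3142, -0.3562)

step 1: θ'=-0.4812 (R=1.4000) → pose (0.8420, -7.2310, -0.4812)
step 2: θ'=-2.7312 (R=0.5000) → pose (0.8739, -6.3293, -2.7312)
step 3: θ'=-1.6062 (R=1.0000) → pose (0.2735, -7.2108, -1.6062)
step 4: θ'=-1.3562 (R=-2.5000) → pose (0.2177, -6.5900, -1.3562)
step 5: θ'=-0.3562 (R=1.0000) → pose (0.8461, -7.3142, -0.3562)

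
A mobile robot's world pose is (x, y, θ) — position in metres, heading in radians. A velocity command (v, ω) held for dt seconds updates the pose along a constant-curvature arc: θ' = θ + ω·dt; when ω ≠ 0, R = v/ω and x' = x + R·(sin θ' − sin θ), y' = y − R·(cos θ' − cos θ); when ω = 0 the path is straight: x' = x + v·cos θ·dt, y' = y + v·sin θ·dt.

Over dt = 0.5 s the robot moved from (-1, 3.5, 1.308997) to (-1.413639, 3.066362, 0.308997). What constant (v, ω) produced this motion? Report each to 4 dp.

Δθ = 0.308997 − 1.308997 = -1.000000
ω = Δθ/dt = -1.000000/0.5 = -2.0000
R = −Δy/(cos θ' − cos θ) = 0.6250
v = R·ω = 0.6250·-2.0000 = -1.2500

v = -1.2500, ω = -2.0000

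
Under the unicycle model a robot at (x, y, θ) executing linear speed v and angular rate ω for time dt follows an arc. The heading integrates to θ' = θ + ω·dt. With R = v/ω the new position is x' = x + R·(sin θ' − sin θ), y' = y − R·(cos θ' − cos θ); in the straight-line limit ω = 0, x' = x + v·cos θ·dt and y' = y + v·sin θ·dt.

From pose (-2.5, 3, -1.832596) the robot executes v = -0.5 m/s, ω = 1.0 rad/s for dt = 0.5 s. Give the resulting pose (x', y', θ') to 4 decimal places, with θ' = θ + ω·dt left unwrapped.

(-2.4971, 3.2474, -1.3326)

θ' = -1.8326 + 1.0·0.5 = -1.3326
R = v/ω = -0.5/1.0 = -0.5000
x' = -2.5 + -0.5000·(sin -1.3326 − sin -1.8326) = -2.4971
y' = 3 − -0.5000·(cos -1.3326 − cos -1.8326) = 3.2474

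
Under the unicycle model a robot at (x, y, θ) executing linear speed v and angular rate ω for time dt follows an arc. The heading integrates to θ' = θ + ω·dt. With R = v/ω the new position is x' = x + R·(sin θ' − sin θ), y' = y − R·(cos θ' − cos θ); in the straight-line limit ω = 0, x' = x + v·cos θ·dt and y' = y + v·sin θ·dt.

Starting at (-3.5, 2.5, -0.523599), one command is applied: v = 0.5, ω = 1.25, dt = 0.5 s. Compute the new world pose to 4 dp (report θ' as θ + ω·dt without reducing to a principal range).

θ' = -0.5236 + 1.25·0.5 = 0.1014
R = v/ω = 0.5/1.25 = 0.4000
x' = -3.5 + 0.4000·(sin 0.1014 − sin -0.5236) = -3.2595
y' = 2.5 − 0.4000·(cos 0.1014 − cos -0.5236) = 2.4485

(-3.2595, 2.4485, 0.1014)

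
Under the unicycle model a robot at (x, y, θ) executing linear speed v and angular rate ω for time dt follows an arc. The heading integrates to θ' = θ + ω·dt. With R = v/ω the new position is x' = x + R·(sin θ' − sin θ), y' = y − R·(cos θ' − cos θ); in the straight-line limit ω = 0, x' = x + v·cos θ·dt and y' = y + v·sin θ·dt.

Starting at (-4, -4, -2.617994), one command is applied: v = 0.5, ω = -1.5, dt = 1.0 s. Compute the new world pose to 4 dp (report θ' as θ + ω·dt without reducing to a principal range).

θ' = -2.6180 + -1.5·1.0 = -4.1180
R = v/ω = 0.5/-1.5 = -0.3333
x' = -4 + -0.3333·(sin -4.1180 − sin -2.6180) = -4.4428
y' = -4 − -0.3333·(cos -4.1180 − cos -2.6180) = -3.8980

(-4.4428, -3.8980, -4.1180)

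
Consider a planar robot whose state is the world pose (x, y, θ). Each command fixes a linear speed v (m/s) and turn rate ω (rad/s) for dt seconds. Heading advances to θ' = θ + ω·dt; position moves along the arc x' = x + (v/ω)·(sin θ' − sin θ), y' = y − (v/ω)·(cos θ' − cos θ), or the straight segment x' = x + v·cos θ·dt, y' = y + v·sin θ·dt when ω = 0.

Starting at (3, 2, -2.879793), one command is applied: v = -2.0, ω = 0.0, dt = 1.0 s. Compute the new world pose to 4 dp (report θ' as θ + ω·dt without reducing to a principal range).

θ' = -2.8798 + 0.0·1.0 = -2.8798
ω = 0 → straight: x' = 3 + -2.0·cos(-2.8798)·1.0 = 4.9319
y' = 2 + -2.0·sin(-2.8798)·1.0 = 2.5176

(4.9319, 2.5176, -2.8798)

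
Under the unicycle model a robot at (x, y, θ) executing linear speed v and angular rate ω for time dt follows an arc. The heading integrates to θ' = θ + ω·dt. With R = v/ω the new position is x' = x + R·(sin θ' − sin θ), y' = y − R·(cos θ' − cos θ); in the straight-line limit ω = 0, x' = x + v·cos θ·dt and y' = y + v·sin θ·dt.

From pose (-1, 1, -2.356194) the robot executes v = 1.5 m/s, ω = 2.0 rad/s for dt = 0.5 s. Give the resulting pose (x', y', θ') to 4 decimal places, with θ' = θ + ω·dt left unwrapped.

(-1.2025, 0.3100, -1.3562)

θ' = -2.3562 + 2.0·0.5 = -1.3562
R = v/ω = 1.5/2.0 = 0.7500
x' = -1 + 0.7500·(sin -1.3562 − sin -2.3562) = -1.2025
y' = 1 − 0.7500·(cos -1.3562 − cos -2.3562) = 0.3100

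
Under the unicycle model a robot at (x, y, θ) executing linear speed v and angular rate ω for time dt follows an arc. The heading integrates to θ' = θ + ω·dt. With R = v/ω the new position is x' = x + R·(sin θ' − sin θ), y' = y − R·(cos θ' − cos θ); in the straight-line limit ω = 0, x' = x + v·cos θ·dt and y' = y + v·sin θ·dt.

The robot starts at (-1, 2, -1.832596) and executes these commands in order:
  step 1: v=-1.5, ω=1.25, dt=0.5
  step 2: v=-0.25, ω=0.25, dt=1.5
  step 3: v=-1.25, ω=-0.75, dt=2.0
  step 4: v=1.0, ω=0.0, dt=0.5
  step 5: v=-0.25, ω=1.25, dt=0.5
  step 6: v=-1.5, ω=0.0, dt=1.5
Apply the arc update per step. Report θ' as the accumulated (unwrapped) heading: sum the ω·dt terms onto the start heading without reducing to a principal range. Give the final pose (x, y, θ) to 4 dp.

step 1: θ'=-1.2076 (R=-1.2000) → pose (-1.0374, 2.7369, -1.2076)
step 2: θ'=-0.8326 (R=-1.0000) → pose (-1.2325, 3.0546, -0.8326)
step 3: θ'=-2.3326 (R=1.6667) → pose (-1.2057, 5.3266, -2.3326)
step 4: θ'=-2.3326 (straight) → pose (-1.5508, 4.9648, -2.3326)
step 5: θ'=-1.7076 (R=-0.2000) → pose (-1.4974, 5.0755, -1.7076)
step 6: θ'=-1.7076 (straight) → pose (-1.1905, 7.3045, -1.7076)

(-1.1905, 7.3045, -1.7076)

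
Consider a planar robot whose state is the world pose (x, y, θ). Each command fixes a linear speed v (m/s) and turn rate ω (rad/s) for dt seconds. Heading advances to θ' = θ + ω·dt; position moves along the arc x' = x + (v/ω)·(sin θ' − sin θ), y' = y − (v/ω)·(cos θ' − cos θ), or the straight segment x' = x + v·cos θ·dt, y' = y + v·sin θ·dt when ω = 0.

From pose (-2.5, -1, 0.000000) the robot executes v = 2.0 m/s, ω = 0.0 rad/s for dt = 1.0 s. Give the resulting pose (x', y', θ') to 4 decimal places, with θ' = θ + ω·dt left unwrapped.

(-0.5000, -1.0000, 0.0000)

θ' = 0.0000 + 0.0·1.0 = 0.0000
ω = 0 → straight: x' = -2.5 + 2.0·cos(0.0000)·1.0 = -0.5000
y' = -1 + 2.0·sin(0.0000)·1.0 = -1.0000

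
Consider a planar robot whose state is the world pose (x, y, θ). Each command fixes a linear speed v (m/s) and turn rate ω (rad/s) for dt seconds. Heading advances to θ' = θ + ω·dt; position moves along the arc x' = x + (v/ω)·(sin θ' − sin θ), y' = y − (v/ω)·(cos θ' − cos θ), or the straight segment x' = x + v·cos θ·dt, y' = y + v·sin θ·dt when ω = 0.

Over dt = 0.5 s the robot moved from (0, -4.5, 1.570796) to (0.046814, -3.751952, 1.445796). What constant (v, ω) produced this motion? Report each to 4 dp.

Δθ = 1.445796 − 1.570796 = -0.125000
ω = Δθ/dt = -0.125000/0.5 = -0.2500
R = −Δy/(cos θ' − cos θ) = -6.0000
v = R·ω = -6.0000·-0.2500 = 1.5000

v = 1.5000, ω = -0.2500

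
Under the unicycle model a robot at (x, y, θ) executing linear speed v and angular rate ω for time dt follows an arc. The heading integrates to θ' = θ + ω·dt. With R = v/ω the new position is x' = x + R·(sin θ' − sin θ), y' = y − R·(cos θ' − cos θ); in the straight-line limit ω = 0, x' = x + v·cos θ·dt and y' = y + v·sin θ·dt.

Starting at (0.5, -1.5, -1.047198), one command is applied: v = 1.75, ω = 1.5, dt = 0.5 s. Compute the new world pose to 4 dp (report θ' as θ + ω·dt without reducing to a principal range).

(1.1687, -2.0322, -0.2972)

θ' = -1.0472 + 1.5·0.5 = -0.2972
R = v/ω = 1.75/1.5 = 1.1667
x' = 0.5 + 1.1667·(sin -0.2972 − sin -1.0472) = 1.1687
y' = -1.5 − 1.1667·(cos -0.2972 − cos -1.0472) = -2.0322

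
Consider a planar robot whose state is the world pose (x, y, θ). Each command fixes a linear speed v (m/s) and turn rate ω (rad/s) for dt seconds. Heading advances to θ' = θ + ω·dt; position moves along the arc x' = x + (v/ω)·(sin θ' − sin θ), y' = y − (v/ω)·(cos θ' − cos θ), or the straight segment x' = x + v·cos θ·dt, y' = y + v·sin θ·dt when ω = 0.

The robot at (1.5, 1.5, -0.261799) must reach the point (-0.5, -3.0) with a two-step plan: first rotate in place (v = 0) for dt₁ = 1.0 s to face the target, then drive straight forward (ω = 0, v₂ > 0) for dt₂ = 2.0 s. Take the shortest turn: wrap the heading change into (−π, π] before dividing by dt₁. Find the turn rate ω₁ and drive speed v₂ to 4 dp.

heading to target = atan2(-3−1.5, -0.5−1.5) = -1.9890
Δθ = wrap(-1.9890 − -0.2618) = -1.7272; ω₁ = Δθ/dt₁ = -1.7272
distance = √((-0.5−1.5)² + (-3−1.5)²) = 4.9244; v₂ = distance/dt₂ = 2.4622

ω₁ = -1.7272, v₂ = 2.4622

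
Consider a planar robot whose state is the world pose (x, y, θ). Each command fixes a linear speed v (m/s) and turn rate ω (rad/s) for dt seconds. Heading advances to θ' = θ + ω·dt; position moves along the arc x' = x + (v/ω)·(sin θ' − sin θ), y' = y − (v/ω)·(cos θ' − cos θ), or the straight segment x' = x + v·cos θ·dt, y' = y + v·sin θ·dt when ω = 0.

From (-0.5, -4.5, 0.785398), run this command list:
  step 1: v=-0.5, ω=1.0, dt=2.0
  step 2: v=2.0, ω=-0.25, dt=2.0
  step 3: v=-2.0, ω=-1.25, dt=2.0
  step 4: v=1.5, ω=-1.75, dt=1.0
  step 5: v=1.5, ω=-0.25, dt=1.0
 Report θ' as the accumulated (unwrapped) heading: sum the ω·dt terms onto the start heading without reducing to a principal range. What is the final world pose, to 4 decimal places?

(-5.2561, -8.1443, -2.2146)

step 1: θ'=2.7854 (R=-0.5000) → pose (-0.3208, -5.3222, 2.7854)
step 2: θ'=2.2854 (R=-8.0000) → pose (-3.5740, -3.0669, 2.2854)
step 3: θ'=-0.2146 (R=1.6000) → pose (-5.1233, -5.6787, -0.2146)
step 4: θ'=-1.9646 (R=-0.8571) → pose (-4.5143, -6.8450, -1.9646)
step 5: θ'=-2.2146 (R=-6.0000) → pose (-5.2561, -8.1443, -2.2146)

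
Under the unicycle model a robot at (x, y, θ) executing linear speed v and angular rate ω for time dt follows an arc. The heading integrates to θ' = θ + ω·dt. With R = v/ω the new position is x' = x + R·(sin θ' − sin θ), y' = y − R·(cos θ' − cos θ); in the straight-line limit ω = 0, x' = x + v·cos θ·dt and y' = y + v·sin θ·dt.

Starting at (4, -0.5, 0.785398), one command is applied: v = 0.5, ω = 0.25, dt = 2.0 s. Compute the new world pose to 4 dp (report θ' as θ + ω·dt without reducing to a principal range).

θ' = 0.7854 + 0.25·2.0 = 1.2854
R = v/ω = 0.5/0.25 = 2.0000
x' = 4 + 2.0000·(sin 1.2854 − sin 0.7854) = 4.5049
y' = -0.5 − 2.0000·(cos 1.2854 − cos 0.7854) = 0.3511

(4.5049, 0.3511, 1.2854)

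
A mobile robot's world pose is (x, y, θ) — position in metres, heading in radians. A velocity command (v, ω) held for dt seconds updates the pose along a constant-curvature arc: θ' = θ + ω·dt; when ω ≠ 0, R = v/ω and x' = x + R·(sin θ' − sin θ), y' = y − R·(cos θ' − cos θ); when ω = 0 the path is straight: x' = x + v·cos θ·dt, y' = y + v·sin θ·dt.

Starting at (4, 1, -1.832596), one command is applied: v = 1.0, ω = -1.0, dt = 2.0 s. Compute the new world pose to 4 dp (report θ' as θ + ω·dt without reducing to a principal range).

(2.3968, 0.4882, -3.8326)

θ' = -1.8326 + -1.0·2.0 = -3.8326
R = v/ω = 1.0/-1.0 = -1.0000
x' = 4 + -1.0000·(sin -3.8326 − sin -1.8326) = 2.3968
y' = 1 − -1.0000·(cos -3.8326 − cos -1.8326) = 0.4882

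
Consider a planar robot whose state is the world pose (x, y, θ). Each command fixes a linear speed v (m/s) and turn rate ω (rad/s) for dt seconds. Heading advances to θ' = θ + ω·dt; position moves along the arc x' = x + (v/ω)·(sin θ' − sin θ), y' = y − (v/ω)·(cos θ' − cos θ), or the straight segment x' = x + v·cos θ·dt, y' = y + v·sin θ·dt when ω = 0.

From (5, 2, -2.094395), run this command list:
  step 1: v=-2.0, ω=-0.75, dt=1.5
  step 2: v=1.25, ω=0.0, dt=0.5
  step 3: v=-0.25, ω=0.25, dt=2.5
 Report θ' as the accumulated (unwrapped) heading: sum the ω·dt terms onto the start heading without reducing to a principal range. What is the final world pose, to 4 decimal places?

(7.4916, 3.5168, -2.5944)

step 1: θ'=-3.2194 (R=2.6667) → pose (7.5167, 3.3253, -3.2194)
step 2: θ'=-3.2194 (straight) → pose (6.8936, 3.3738, -3.2194)
step 3: θ'=-2.5944 (R=-1.0000) → pose (7.4916, 3.5168, -2.5944)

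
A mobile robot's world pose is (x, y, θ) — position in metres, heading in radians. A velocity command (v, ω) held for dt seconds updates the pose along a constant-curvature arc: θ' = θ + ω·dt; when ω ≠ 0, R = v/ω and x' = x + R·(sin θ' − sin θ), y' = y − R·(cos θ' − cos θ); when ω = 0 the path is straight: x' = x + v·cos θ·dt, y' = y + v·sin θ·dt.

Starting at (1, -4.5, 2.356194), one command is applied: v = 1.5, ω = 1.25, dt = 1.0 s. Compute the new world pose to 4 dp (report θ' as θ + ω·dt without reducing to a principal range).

(-0.3862, -4.2757, 3.6062)

θ' = 2.3562 + 1.25·1.0 = 3.6062
R = v/ω = 1.5/1.25 = 1.2000
x' = 1 + 1.2000·(sin 3.6062 − sin 2.3562) = -0.3862
y' = -4.5 − 1.2000·(cos 3.6062 − cos 2.3562) = -4.2757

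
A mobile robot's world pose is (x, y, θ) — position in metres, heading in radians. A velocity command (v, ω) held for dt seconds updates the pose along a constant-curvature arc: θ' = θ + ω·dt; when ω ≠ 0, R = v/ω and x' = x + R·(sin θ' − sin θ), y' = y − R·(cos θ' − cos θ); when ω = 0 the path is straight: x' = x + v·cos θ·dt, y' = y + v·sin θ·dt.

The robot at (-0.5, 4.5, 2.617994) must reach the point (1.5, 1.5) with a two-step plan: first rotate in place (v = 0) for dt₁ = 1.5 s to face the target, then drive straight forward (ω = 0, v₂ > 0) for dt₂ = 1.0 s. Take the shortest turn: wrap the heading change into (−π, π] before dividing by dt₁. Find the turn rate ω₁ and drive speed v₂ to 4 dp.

ω₁ = 1.7883, v₂ = 3.6056

heading to target = atan2(1.5−4.5, 1.5−-0.5) = -0.9828
Δθ = wrap(-0.9828 − 2.6180) = 2.6824; ω₁ = Δθ/dt₁ = 1.7883
distance = √((1.5−-0.5)² + (1.5−4.5)²) = 3.6056; v₂ = distance/dt₂ = 3.6056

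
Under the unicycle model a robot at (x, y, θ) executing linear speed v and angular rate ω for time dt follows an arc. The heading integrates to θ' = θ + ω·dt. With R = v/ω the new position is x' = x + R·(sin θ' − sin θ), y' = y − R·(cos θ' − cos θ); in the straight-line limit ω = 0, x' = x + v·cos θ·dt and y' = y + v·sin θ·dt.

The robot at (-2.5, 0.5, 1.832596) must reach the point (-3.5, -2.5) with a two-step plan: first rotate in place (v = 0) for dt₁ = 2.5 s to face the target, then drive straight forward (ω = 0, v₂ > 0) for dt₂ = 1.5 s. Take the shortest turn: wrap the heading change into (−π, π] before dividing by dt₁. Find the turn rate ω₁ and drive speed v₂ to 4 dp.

heading to target = atan2(-2.5−0.5, -3.5−-2.5) = -1.8925
Δθ = wrap(-1.8925 − 1.8326) = 2.5580; ω₁ = Δθ/dt₁ = 1.0232
distance = √((-3.5−-2.5)² + (-2.5−0.5)²) = 3.1623; v₂ = distance/dt₂ = 2.1082

ω₁ = 1.0232, v₂ = 2.1082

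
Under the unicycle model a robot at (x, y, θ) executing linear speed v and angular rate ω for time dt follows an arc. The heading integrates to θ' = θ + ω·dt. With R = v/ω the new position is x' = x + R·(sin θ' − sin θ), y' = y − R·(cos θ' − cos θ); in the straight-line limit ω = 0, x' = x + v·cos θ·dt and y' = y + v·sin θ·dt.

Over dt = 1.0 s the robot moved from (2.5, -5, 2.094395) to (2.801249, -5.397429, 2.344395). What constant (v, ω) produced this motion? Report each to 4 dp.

v = -0.5000, ω = 0.2500

Δθ = 2.344395 − 2.094395 = 0.250000
ω = Δθ/dt = 0.250000/1.0 = 0.2500
R = −Δy/(cos θ' − cos θ) = -2.0000
v = R·ω = -2.0000·0.2500 = -0.5000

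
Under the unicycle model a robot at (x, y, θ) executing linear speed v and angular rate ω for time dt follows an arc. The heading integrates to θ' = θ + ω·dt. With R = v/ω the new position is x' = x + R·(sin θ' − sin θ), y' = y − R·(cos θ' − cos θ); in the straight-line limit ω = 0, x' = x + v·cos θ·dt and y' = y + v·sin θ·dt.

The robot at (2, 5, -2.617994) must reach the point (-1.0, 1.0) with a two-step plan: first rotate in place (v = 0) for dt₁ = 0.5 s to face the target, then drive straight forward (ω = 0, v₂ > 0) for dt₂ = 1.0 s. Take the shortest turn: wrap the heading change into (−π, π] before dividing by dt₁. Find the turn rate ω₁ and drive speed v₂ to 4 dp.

ω₁ = 0.8074, v₂ = 5.0000

heading to target = atan2(1−5, -1−2) = -2.2143
Δθ = wrap(-2.2143 − -2.6180) = 0.4037; ω₁ = Δθ/dt₁ = 0.8074
distance = √((-1−2)² + (1−5)²) = 5.0000; v₂ = distance/dt₂ = 5.0000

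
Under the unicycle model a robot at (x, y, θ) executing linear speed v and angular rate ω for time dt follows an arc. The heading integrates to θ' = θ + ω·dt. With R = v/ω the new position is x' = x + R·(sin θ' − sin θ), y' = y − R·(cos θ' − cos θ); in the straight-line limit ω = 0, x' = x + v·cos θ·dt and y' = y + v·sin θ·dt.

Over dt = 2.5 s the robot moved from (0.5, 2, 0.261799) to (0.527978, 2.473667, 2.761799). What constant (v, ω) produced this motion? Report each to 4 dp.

v = 0.2500, ω = 1.0000

Δθ = 2.761799 − 0.261799 = 2.500000
ω = Δθ/dt = 2.500000/2.5 = 1.0000
R = −Δy/(cos θ' − cos θ) = 0.2500
v = R·ω = 0.2500·1.0000 = 0.2500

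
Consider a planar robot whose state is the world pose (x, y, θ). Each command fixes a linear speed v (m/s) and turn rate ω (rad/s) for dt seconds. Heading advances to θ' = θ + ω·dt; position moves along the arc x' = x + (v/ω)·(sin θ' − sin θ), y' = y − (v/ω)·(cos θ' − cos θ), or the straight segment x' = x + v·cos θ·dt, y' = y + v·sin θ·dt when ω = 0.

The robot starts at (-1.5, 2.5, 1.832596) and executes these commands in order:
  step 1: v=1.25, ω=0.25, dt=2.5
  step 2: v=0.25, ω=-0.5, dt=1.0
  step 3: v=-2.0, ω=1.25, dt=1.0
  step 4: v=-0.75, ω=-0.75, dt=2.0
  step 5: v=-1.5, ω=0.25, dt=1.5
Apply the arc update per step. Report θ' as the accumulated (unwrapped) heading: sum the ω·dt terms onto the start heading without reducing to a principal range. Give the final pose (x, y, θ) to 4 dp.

(0.0394, 1.3054, 2.0826)

step 1: θ'=2.4576 (R=5.0000) → pose (-3.1702, 5.0812, 2.4576)
step 2: θ'=1.9576 (R=-0.5000) → pose (-3.3173, 5.2801, 1.9576)
step 3: θ'=3.2076 (R=-1.6000) → pose (-1.7299, 4.2871, 3.2076)
step 4: θ'=1.7076 (R=1.0000) → pose (-0.6733, 3.4257, 1.7076)
step 5: θ'=2.0826 (R=-6.0000) → pose (0.0394, 1.3054, 2.0826)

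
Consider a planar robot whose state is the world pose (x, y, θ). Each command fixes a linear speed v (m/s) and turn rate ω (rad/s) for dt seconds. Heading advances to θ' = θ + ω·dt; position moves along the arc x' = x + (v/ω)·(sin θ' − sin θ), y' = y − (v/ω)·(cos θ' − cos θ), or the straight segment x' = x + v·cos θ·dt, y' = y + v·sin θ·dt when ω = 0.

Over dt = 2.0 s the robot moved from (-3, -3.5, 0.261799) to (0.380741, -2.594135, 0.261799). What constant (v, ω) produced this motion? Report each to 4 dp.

Δθ = 0.261799 − 0.261799 = 0.000000
ω = Δθ/dt = 0.000000/2.0 = 0.0000
ω = 0 → v = (Δx·cos θ + Δy·sin θ)/dt = 1.7500

v = 1.7500, ω = 0.0000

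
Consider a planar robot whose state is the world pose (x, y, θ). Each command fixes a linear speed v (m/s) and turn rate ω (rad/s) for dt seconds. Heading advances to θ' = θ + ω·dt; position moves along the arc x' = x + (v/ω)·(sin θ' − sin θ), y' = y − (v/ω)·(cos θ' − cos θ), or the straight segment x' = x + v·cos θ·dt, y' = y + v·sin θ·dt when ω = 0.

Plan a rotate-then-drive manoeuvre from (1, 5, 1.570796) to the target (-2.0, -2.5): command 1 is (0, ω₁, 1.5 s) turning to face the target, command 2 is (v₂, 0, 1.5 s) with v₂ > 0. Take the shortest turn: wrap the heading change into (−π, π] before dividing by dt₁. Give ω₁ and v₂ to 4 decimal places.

heading to target = atan2(-2.5−5, -2−1) = -1.9513
Δθ = wrap(-1.9513 − 1.5708) = 2.7611; ω₁ = Δθ/dt₁ = 1.8407
distance = √((-2−1)² + (-2.5−5)²) = 8.0777; v₂ = distance/dt₂ = 5.3852

ω₁ = 1.8407, v₂ = 5.3852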